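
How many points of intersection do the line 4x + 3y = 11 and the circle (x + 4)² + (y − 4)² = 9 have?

Substituting the line into the circle gives 25x² + 80x + 64 = 0.
Δ = 6400 − 6400 = 0.
A repeated root: the line is tangent.

1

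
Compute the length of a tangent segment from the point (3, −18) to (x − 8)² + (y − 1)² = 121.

√265

With centre O = (8, 1), |OP|² = 386 and r² = 121.
By the tangent–radius right angle, tangent length = √(|PO|² − r²) = √265.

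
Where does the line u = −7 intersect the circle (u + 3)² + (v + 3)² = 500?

(−7, −25) and (−7, 19)

The line gives u = −7. Substituting into the circle:
v² + 6v − 475 = 0
v = 19 or v = −25, giving (−7, 19) and (−7, −25).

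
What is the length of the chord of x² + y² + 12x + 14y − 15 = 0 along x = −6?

Centre (−6, −7), r² = 100. Perpendicular distance d from centre to line = |0| / √1 = 0.
Chord = 2√(r² − d²) = 2·√(100) = 20.

20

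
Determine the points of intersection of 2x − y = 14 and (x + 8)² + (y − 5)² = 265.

(4, −6) and (8, 2)

Substitute y = 2x − 14:
5x² − 60x + 160 = 0  ⟹  x² − 12x + 32 = 0
x = 8 or x = 4, giving (8, 2) and (4, −6).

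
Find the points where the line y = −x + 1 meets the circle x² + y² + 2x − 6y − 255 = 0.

From the line, y = −x + 1. Substituting:
2x² + 6x − 260 = 0  ⟹  x² + 3x − 130 = 0
x = 10 or x = −13, giving (10, −9) and (−13, 14).

(−13, 14) and (10, −9)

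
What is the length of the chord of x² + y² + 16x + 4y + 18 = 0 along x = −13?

The line gives x = −13. Substituting into the circle:
y² + 4y − 21 = 0
y = 3 or y = −7, giving (−13, 3) and (−13, −7).
Chord length = distance between (−13, 3) and (−13, −7) = √100 = 10.

10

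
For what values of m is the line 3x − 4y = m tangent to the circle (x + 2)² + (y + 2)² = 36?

m = −28 or m = 32

For a tangent, require d(centre, line) = r = 6.
|3·(−2) − 4·(−2) − m| / √25 = 6
|m − (2)| = 6·5, so m = 32 or m = −28.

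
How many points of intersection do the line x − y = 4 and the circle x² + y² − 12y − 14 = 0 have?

1

Substituting the line into the circle gives 2x² − 20x + 50 = 0.
Δ = 400 − 400 = 0.
A repeated root: the line is tangent.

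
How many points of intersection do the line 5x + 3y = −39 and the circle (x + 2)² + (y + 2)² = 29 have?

2

Centre (−2, −2), r² = 29. Distance² from centre to line = (23)²/34 = 529/34.
Since d² < r², the line cuts the circle twice.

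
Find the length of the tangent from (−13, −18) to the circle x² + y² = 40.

The centre is (0, 0) and r = 2√10. The square of the distance from P to the centre is 169 + 324 = 493.
Power of the point: PT² = |PO|² − r² = 453, so PT = √453.

√453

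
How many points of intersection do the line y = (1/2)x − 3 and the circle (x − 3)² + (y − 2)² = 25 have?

2

Substituting the line into the circle gives 5x² − 44x + 36 = 0.
Discriminant = (−44)² − 4·5·(36) = 1216 > 0.
Two real roots: the line is a secant.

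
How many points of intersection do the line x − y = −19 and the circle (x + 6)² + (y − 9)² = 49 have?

2

Substituting the line into the circle gives 2x² + 32x + 87 = 0.
Discriminant = (32)² − 4·2·(87) = 328 > 0.
Two real roots: the line is a secant.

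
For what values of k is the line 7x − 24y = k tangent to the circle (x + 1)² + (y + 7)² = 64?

The line touches the circle iff its distance from (−1, −7) is 8:
|7·(−1) − 24·(−7) − k| / √625 = 8
|k − (161)| = 8·25, so k = 361 or k = −39.

k = −39 or k = 361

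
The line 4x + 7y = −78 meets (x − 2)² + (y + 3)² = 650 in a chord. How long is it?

6√65

From the line, y = (−78 − 4x)/7. Substituting:
65x² + 260x − 28405 = 0  ⟹  x² + 4x − 437 = 0
x = 19 or x = −23, giving (19, −22) and (−23, 2).
|(19, −22) − (−23, 2)| = √((42)² + (−24)²) = 6√65.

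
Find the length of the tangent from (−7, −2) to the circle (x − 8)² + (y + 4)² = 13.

The centre is (8, −4) and r = √13. The square of the distance from P to the centre is 225 + 4 = 229.
The tangent meets the radius at right angles, so tangent² = |PO|² − r² = 229 − 13 = 216.

6√6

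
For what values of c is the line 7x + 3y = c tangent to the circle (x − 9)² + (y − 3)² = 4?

The line touches the circle iff its distance from (9, 3) is 2:
|7·9 + 3·3 − c| / √58 = 2
|c − (72)| = 2√58.

c = 72 ± 2√58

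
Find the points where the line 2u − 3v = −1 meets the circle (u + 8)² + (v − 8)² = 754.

(−23, −15) and (19, 13)

Substitute v = (1 + 2u)/3:
13u² + 52u − 5681 = 0  ⟹  u² + 4u − 437 = 0
u = 19 or u = −23, giving (19, 13) and (−23, −15).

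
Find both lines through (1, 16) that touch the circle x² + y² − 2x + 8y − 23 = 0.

Let a tangent through (1, 16) have slope m. Its distance from (1, −4) must equal 2√10:
[m·(0) − (−20)]² = 40(m² + 1)
m² − 9 = 0, so m = 3 or m = −3.
Through (1, 16) these give 3x − y = −13 and 3x + y = 19.

3x − y = −13 and 3x + y = 19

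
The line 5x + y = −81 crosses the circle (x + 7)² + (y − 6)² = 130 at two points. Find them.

(−18, 9) and (−16, −1)

Substitute y = −5x − 81:
26x² + 884x + 7488 = 0  ⟹  x² + 34x + 288 = 0
x = −16 or x = −18, giving (−16, −1) and (−18, 9).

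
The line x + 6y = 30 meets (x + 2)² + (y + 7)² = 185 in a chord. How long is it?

2√37

Express y = (30 − x)/6 and substitute into the circle:
37x² − 1332 = 0  ⟹  x² − 36 = 0
x = 6 or x = −6, giving (6, 4) and (−6, 6).
Chord length = distance between (6, 4) and (−6, 6) = √148 = 2√37.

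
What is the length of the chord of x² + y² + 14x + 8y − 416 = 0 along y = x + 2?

The distance from (−7, −4) to the line is 1/√2, and r² = 481.
Chord = 2√(r² − d²) = 2·√(961/2) = 31√2.

31√2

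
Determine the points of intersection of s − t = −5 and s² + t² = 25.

(−5, 0) and (0, 5)

Substitute t = s + 5:
2s² + 10s = 0  ⟹  s² + 5s = 0
s = 0 or s = −5, giving (0, 5) and (−5, 0).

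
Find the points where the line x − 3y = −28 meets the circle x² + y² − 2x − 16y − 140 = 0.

(−13, 5) and (14, 14)

Substitute y = (28 + x)/3:
10x² − 10x − 1820 = 0  ⟹  x² − x − 182 = 0
x = 14 or x = −13, giving (14, 14) and (−13, 5).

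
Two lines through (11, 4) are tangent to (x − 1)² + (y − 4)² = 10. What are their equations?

Write the tangent as mx − y + (4 − m·(11)) = 0 and set its distance from the centre to √10:
[m·(−10) − (0)]² = 10(m² + 1)
9m² − 1 = 0, so m = 1/3 or m = −1/3.
With m = 1/3: x − 3y = −1. With m = −1/3: x + 3y = 23.

x − 3y = −1 and x + 3y = 23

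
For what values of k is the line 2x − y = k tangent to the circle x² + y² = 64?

Tangency holds when the distance from the centre (0, 0) to the line equals the radius 8:
|2·0 − 1·0 − k| / √5 = 8
|k| = 8√5.

k = ±8√5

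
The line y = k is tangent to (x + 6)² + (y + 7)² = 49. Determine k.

The line touches the circle iff its distance from (−6, −7) is 7:
|0·(−6) + 1·(−7) − k| / √1 = 7
|k − (−7)| = 7, so k = 0 or k = −14.

k = −14 or k = 0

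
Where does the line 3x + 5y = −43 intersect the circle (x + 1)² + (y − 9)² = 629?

From the line, y = (−43 − 3x)/5. Substituting:
34x² + 578x − 7956 = 0  ⟹  x² + 17x − 234 = 0
x = 9 or x = −26, giving (9, −14) and (−26, 7).

(−26, 7) and (9, −14)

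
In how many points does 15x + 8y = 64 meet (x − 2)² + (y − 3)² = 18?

Centre (2, 3), r² = 18. Distance² from centre to line = (−10)²/289 = 100/289.
Since d² < r², the line cuts the circle twice.

2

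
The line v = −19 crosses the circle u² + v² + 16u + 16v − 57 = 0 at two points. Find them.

From the line, v = −19. Substituting:
u² + 16u = 0
u = 0 or u = −16, giving (0, −19) and (−16, −19).

(−16, −19) and (0, −19)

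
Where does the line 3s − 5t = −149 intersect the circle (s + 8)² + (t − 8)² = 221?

Express t = (149 + 3s)/5 and substitute into the circle:
34s² + 1054s + 7956 = 0  ⟹  s² + 31s + 234 = 0
s = −13 or s = −18, giving (−13, 22) and (−18, 19).

(−18, 19) and (−13, 22)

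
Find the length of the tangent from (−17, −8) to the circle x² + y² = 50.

The centre is (0, 0) and r = 5√2. The square of the distance from P to the centre is 289 + 64 = 353.
By the tangent–radius right angle, tangent length = √(|PO|² − r²) = √303.

√303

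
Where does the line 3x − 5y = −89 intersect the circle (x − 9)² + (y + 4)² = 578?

(−8, 13) and (2, 19)

Substitute y = (89 + 3x)/5:
34x² + 204x − 544 = 0  ⟹  x² + 6x − 16 = 0
x = 2 or x = −8, giving (2, 19) and (−8, 13).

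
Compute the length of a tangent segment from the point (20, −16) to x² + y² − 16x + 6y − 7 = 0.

Centre (8, −3), r² = 80. |PO|² = (12)² + (−13)² = 313.
Power of the point: PT² = |PO|² − r² = 233, so PT = √233.

√233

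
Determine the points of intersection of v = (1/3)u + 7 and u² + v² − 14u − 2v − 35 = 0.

(0, 7) and (9, 10)

From the line, v = (21 + u)/3. Substituting:
10u² − 90u = 0  ⟹  u² − 9u = 0
u = 9 or u = 0, giving (9, 10) and (0, 7).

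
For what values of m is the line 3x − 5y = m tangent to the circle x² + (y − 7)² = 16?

The line touches the circle iff its distance from (0, 7) is 4:
|3·0 − 5·7 − m| / √34 = 4
|m − (−35)| = 4√34.

m = −35 ± 4√34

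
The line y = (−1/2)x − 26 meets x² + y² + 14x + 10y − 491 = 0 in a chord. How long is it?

16√5

Centre (−7, −5), r² = 565. Perpendicular distance d from centre to line = |35| / √5 = 35/√5.
Half the chord is √(r² − d²) = √(320), so the full chord is 16√5.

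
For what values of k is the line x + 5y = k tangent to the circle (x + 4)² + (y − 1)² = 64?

Tangency holds when the distance from the centre (−4, 1) to the line equals the radius 8:
|1·(−4) + 5·1 − k| / √26 = 8
|k − (1)| = 8√26.

k = 1 ± 8√26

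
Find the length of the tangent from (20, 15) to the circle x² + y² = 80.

With centre O = (0, 0), |OP|² = 625 and r² = 80.
By the tangent–radius right angle, tangent length = √(|PO|² − r²) = √545.

√545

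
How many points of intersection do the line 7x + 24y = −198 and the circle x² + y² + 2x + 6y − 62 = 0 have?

Substituting the line into the circle gives 625x² + 2916x − 25020 = 0.
Δ = 8503056 − (−62550000) = 71053056.
Two real roots: the line is a secant.

2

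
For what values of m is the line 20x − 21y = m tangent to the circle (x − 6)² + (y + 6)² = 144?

The line touches the circle iff its distance from (6, −6) is 12:
|20·6 − 21·(−6) − m| / √841 = 12
|m − (246)| = 12·29, so m = 594 or m = −102.

m = −102 or m = 594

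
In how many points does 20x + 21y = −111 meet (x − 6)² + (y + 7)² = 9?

2

Substituting the line into the circle gives 841x² − 6732x + 13203 = 0.
Δ = 45319824 − 44414892 = 904932.
Two real roots: the line is a secant.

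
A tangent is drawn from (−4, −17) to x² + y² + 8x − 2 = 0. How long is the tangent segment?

Centre (−4, 0), r² = 18. |PO|² = (0)² + (−17)² = 289.
Power of the point: PT² = |PO|² − r² = 271, so PT = √271.

√271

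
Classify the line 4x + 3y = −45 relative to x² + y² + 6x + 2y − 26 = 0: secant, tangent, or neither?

d² = (4·(−3) + 3·(−1) − (−45))²/25 = 36; r² = 36.
Since d² = r², the line is tangent.

tangent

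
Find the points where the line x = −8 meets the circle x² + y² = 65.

(−8, −1) and (−8, 1)

The line gives x = −8. Substituting into the circle:
y² − 1 = 0
y = 1 or y = −1, giving (−8, 1) and (−8, −1).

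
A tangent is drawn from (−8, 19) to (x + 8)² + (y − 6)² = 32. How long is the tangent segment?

With centre O = (−8, 6), |OP|² = 169 and r² = 32.
Power of the point: PT² = |PO|² − r² = 137, so PT = √137.

√137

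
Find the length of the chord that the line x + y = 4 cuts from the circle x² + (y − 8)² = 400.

28√2

Express y = −x + 4 and substitute into the circle:
2x² + 8x − 384 = 0  ⟹  x² + 4x − 192 = 0
x = 12 or x = −16, giving (12, −8) and (−16, 20).
Chord length = distance between (12, −8) and (−16, 20) = √1568 = 28√2.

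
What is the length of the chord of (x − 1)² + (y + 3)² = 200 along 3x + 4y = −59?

20

From the line, y = (−59 − 3x)/4. Substituting:
25x² + 250x − 975 = 0  ⟹  x² + 10x − 39 = 0
x = 3 or x = −13, giving (3, −17) and (−13, −5).
|(3, −17) − (−13, −5)| = √((16)² + (−12)²) = 20.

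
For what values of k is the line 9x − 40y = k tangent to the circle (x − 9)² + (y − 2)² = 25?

Tangency holds when the distance from the centre (9, 2) to the line equals the radius 5:
|9·9 − 40·2 − k| / √1681 = 5
|k − (1)| = 5·41, so k = 206 or k = −204.

k = −204 or k = 206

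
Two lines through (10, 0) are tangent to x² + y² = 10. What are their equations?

A line y − (0) = m(x − (10)) is tangent when its distance from (0, 0) is √10:
(−10m − (0))² = 10(m² + 1)
9m² − 1 = 0, so m = −1/3 or m = 1/3.
With m = −1/3: x + 3y = 10. With m = 1/3: x − 3y = 10.

x + 3y = 10 and x − 3y = 10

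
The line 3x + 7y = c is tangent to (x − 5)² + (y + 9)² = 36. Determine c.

Tangency holds when the distance from the centre (5, −9) to the line equals the radius 6:
|3·5 + 7·(−9) − c| / √58 = 6
|c − (−48)| = 6√58.

c = −48 ± 6√58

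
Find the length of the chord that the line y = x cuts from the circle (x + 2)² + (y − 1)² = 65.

Centre (−2, 1), r² = 65. Perpendicular distance d from centre to line = |−3| / √2 = 3/√2.
Chord = 2√(r² − d²) = 2·√(121/2) = 11√2.

11√2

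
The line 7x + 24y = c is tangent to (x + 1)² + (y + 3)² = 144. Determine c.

c = −379 or c = 221

For a tangent, require d(centre, line) = r = 12.
|7·(−1) + 24·(−3) − c| / √625 = 12
|c − (−79)| = 12·25, so c = 221 or c = −379.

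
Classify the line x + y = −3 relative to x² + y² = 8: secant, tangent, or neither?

Substituting the line into the circle gives 2x² + 6x + 1 = 0.
Discriminant = (6)² − 4·2·(1) = 28 > 0.
Two real roots: the line is a secant.

secant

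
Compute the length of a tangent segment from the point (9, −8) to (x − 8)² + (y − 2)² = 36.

Centre (8, 2), r² = 36. |PO|² = (1)² + (−10)² = 101.
By the tangent–radius right angle, tangent length = √(|PO|² − r²) = √65.

√65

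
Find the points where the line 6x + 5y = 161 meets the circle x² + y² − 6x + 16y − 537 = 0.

(16, 13) and (26, 1)

Express y = (161 − 6x)/5 and substitute into the circle:
61x² − 2562x + 25376 = 0  ⟹  x² − 42x + 416 = 0
x = 26 or x = 16, giving (26, 1) and (16, 13).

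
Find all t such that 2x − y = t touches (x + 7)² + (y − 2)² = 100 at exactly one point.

For a tangent, require d(centre, line) = r = 10.
|2·(−7) − 1·2 − t| / √5 = 10
|t − (−16)| = 10√5.

t = −16 ± 10√5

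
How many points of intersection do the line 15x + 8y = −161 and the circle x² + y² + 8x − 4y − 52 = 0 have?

Substituting the line into the circle gives 289x² + 5822x + 27745 = 0.
Discriminant = (5822)² − 4·289·(27745) = 1822464 > 0.
Two real roots: the line is a secant.

2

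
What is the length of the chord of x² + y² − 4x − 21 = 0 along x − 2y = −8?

From the line, y = (8 + x)/2. Substituting:
5x² − 20 = 0  ⟹  x² − 4 = 0
x = 2 or x = −2, giving (2, 5) and (−2, 3).
Chord length = distance between (2, 5) and (−2, 3) = √20 = 2√5.

2√5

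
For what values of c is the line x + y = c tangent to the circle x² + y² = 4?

For a tangent, require d(centre, line) = r = 2.
|1·0 + 1·0 − c| / √2 = 2
|c| = 2√2.

c = ±2√2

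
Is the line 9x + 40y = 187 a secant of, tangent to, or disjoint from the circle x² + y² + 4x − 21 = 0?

Centre (−2, 0), r² = 25. Distance² from centre to line = (−205)²/1681 = 25.
Since d² = r², the line is tangent.

tangent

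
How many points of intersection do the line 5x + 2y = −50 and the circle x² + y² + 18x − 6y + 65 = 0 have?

Substituting the line into the circle gives 29x² + 632x + 3360 = 0.
Δ = 399424 − 389760 = 9664.
Two real roots: the line is a secant.

2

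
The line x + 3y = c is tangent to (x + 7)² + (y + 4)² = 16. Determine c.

For a tangent, require d(centre, line) = r = 4.
|1·(−7) + 3·(−4) − c| / √10 = 4
|c − (−19)| = 4√10.

c = −19 ± 4√10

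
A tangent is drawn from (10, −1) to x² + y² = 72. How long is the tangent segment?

The centre is (0, 0) and r = 6√2. The square of the distance from P to the centre is 100 + 1 = 101.
By the tangent–radius right angle, tangent length = √(|PO|² − r²) = √29.

√29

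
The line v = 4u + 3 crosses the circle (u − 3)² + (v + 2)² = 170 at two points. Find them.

Substitute v = 4u + 3:
17u² + 34u − 136 = 0  ⟹  u² + 2u − 8 = 0
u = 2 or u = −4, giving (2, 11) and (−4, −13).

(−4, −13) and (2, 11)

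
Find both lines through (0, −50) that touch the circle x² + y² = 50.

7x + y = −50 and 7x − y = 50

Let a tangent through (0, −50) have slope m. Its distance from (0, 0) must equal 5√2:
[m·(0) − (50)]² = 50(m² + 1)
m² − 49 = 0, so m = −7 or m = 7.
Through (0, −50) these give 7x + y = −50 and 7x − y = 50.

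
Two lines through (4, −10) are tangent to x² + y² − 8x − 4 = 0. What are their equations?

A line y − (−10) = m(x − (4)) is tangent when its distance from (4, 0) is 2√5:
[m·(0) − (10)]² = 20(m² + 1)
m² − 4 = 0, so m = 2 or m = −2.
With m = 2: 2x − y = 18. With m = −2: 2x + y = −2.

2x − y = 18 and 2x + y = −2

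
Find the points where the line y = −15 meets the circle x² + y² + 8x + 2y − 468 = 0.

(−21, −15) and (13, −15)

Express y = −15 and substitute into the circle:
x² + 8x − 273 = 0
x = 13 or x = −21, giving (13, −15) and (−21, −15).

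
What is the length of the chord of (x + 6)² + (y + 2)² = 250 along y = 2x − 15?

The distance from (−6, −2) to the line is 25/√5, and r² = 250.
Chord = 2√(r² − d²) = 2·√(125) = 10√5.

10√5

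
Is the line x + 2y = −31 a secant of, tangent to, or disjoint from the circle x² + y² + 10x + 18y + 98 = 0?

Centre (−5, −9), r² = 8. Distance² from centre to line = (8)²/5 = 64/5.
Since d² > r², the line lies outside the circle.

disjoint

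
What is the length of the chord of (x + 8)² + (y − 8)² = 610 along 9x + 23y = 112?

2√610

The distance from (−8, 8) to the line is 0/√610, and r² = 610.
Half the chord is √(r² − d²) = √(610), so the full chord is 2√610.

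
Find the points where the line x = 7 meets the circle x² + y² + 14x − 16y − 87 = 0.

(7, 6) and (7, 10)

The line gives x = 7. Substituting into the circle:
y² − 16y + 60 = 0
y = 10 or y = 6, giving (7, 10) and (7, 6).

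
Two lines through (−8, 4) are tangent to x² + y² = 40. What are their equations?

Let a tangent through (−8, 4) have slope m. Its distance from (0, 0) must equal 2√10:
[m·(8) − (−4)]² = 40(m² + 1)
3m² + 8m − 3 = 0, so m = −3 or m = 1/3.
Through (−8, 4) these give 3x + y = −20 and x − 3y = −20.

3x + y = −20 and x − 3y = −20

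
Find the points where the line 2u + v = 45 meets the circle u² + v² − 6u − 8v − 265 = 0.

From the line, v = −2u + 45. Substituting:
5u² − 170u + 1400 = 0  ⟹  u² − 34u + 280 = 0
u = 20 or u = 14, giving (20, 5) and (14, 17).

(14, 17) and (20, 5)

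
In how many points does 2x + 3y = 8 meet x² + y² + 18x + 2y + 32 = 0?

0

d² = (2·(−9) + 3·(−1) − (8))²/13 = 841/13; r² = 50.
Since d² > r², the line lies outside the circle.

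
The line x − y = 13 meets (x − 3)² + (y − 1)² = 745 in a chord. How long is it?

The distance from (3, 1) to the line is 11/√2, and r² = 745.
Chord = 2√(r² − d²) = 2·√(1369/2) = 37√2.

37√2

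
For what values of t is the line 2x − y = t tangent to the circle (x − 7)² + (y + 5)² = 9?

For a tangent, require d(centre, line) = r = 3.
|2·7 − 1·(−5) − t| / √5 = 3
|t − (19)| = 3√5.

t = 19 ± 3√5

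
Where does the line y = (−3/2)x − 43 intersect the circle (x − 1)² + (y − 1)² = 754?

From the line, y = (−86 − 3x)/2. Substituting:
13x² + 520x + 4732 = 0  ⟹  x² + 40x + 364 = 0
x = −14 or x = −26, giving (−14, −22) and (−26, −4).

(−26, −4) and (−14, −22)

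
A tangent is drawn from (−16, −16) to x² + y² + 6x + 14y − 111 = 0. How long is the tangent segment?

9

The centre is (−3, −7) and r = 13. The square of the distance from P to the centre is 169 + 81 = 250.
Power of the point: PT² = |PO|² − r² = 81, so PT = 9.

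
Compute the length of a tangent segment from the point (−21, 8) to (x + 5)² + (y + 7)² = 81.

The centre is (−5, −7) and r = 9. The square of the distance from P to the centre is 256 + 225 = 481.
The tangent meets the radius at right angles, so tangent² = |PO|² − r² = 481 − 81 = 400.

20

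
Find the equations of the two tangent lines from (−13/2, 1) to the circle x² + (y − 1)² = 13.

2x + 3y = −10 and 2x − 3y = −16

Write the tangent as mx − y + (1 − m·(−13/2)) = 0 and set its distance from the centre to √13:
[m·(13/2) − (0)]² = 13(m² + 1)
9m² − 4 = 0, so m = −2/3 or m = 2/3.
With m = −2/3: 2x + 3y = −10. With m = 2/3: 2x − 3y = −16.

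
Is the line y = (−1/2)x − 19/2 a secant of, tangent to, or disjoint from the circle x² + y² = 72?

Substituting the line into the circle gives 5x² + 38x + 73 = 0.
Δ = 1444 − 1460 = −16.
No real roots: the line does not meet the circle.

disjoint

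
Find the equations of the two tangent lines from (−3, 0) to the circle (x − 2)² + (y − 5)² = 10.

Let a tangent through (−3, 0) have slope m. Its distance from (2, 5) must equal √10:
[m·(5) − (5)]² = 10(m² + 1)
3m² − 10m + 3 = 0, so m = 3 or m = 1/3.
With m = 3: 3x − y = −9. With m = 1/3: x − 3y = −3.

3x − y = −9 and x − 3y = −3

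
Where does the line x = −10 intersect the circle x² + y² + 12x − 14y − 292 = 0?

(−10, −12) and (−10, 26)

The line gives x = −10. Substituting into the circle:
y² − 14y − 312 = 0
y = 26 or y = −12, giving (−10, 26) and (−10, −12).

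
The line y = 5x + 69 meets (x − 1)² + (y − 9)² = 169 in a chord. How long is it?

Express y = 5x + 69 and substitute into the circle:
26x² + 598x + 3432 = 0  ⟹  x² + 23x + 132 = 0
x = −11 or x = −12, giving (−11, 14) and (−12, 9).
|(−11, 14) − (−12, 9)| = √((1)² + (5)²) = √26.

√26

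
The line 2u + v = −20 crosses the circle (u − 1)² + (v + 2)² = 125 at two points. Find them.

(−10, 0) and (−4, −12)

Substitute v = −2u − 20:
5u² + 70u + 200 = 0  ⟹  u² + 14u + 40 = 0
u = −4 or u = −10, giving (−4, −12) and (−10, 0).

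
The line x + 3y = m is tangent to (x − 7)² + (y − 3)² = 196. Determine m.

The line touches the circle iff its distance from (7, 3) is 14:
|1·7 + 3·3 − m| / √10 = 14
|m − (16)| = 14√10.

m = 16 ± 14√10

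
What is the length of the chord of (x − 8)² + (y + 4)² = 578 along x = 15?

46

The distance from (8, −4) to the line is 7, and r² = 578.
Half the chord is √(r² − d²) = √(529), so the full chord is 46.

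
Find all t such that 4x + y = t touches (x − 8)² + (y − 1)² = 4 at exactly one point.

For a tangent, require d(centre, line) = r = 2.
|4·8 + 1·1 − t| / √17 = 2
|t − (33)| = 2√17.

t = 33 ± 2√17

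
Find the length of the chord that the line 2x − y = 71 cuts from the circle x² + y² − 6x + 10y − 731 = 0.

6√5

From the line, y = 2x − 71. Substituting:
5x² − 270x + 3600 = 0  ⟹  x² − 54x + 720 = 0
x = 30 or x = 24, giving (30, −11) and (24, −23).
Chord length = distance between (30, −11) and (24, −23) = √180 = 6√5.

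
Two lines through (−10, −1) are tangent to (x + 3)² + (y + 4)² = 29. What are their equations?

Let a tangent through (−10, −1) have slope m. Its distance from (−3, −4) must equal √29:
(7m − (−3))² = 29(m² + 1)
10m² + 21m − 10 = 0, so m = −5/2 or m = 2/5.
Through (−10, −1) these give 5x + 2y = −52 and 2x − 5y = −15.

5x + 2y = −52 and 2x − 5y = −15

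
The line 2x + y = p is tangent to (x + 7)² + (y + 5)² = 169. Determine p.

p = −19 ± 13√5

For a tangent, require d(centre, line) = r = 13.
|2·(−7) + 1·(−5) − p| / √5 = 13
|p − (−19)| = 13√5.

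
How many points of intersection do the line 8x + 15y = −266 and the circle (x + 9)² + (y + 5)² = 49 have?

d² = (8·(−9) + 15·(−5) − (−266))²/289 = 49; r² = 49.
Since d² = r², the line is tangent.

1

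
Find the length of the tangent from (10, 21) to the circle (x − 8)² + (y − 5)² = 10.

5√10

The centre is (8, 5) and r = √10. The square of the distance from P to the centre is 4 + 256 = 260.
By the tangent–radius right angle, tangent length = √(|PO|² − r²) = √250 = 5√10.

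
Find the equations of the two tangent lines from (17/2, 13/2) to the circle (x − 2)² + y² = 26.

x − 5y = −24 and 5x − y = 36

A line y − (13/2) = m(x − (17/2)) is tangent when its distance from (2, 0) is √26:
(−13/2m − (−13/2))² = 26(m² + 1)
5m² − 26m + 5 = 0, so m = 1/5 or m = 5.
Through (17/2, 13/2) these give x − 5y = −24 and 5x − y = 36.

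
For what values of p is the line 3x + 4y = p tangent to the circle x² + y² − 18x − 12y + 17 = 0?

The line touches the circle iff its distance from (9, 6) is 10:
|3·9 + 4·6 − p| / √25 = 10
|p − (51)| = 10·5, so p = 101 or p = 1.

p = 1 or p = 101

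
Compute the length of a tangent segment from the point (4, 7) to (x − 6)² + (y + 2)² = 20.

√65

The centre is (6, −2) and r = 2√5. The square of the distance from P to the centre is 4 + 81 = 85.
The tangent meets the radius at right angles, so tangent² = |PO|² − r² = 85 − 20 = 65.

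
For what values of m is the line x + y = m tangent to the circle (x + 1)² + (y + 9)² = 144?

m = −10 ± 12√2

For a tangent, require d(centre, line) = r = 12.
|1·(−1) + 1·(−9) − m| / √2 = 12
|m − (−10)| = 12√2.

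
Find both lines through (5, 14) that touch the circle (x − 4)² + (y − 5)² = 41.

4x − 5y = −50 and 5x + 4y = 81

A line y − (14) = m(x − (5)) is tangent when its distance from (4, 5) is √41:
(−1m − (−9))² = 41(m² + 1)
20m² + 9m − 20 = 0, so m = 4/5 or m = −5/4.
With m = 4/5: 4x − 5y = −50. With m = −5/4: 5x + 4y = 81.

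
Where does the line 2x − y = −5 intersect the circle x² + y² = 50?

Express y = 2x + 5 and substitute into the circle:
5x² + 20x − 25 = 0  ⟹  x² + 4x − 5 = 0
x = 1 or x = −5, giving (1, 7) and (−5, −5).

(−5, −5) and (1, 7)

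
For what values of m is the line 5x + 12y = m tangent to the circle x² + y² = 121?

m = −143 or m = 143

For a tangent, require d(centre, line) = r = 11.
|5·0 + 12·0 − m| / √169 = 11
|m| = 11·13, so m = 143 or m = −143.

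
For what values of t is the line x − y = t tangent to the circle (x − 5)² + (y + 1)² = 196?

t = 6 ± 14√2

For a tangent, require d(centre, line) = r = 14.
|1·5 − 1·(−1) − t| / √2 = 14
|t − (6)| = 14√2.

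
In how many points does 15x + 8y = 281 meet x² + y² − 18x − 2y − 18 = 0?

d² = (15·9 + 8·1 − (281))²/289 = 19044/289; r² = 100.
Since d² < r², the line cuts the circle twice.

2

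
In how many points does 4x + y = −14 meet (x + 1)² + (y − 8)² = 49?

Centre (−1, 8), r² = 49. Distance² from centre to line = (18)²/17 = 324/17.
Since d² < r², the line cuts the circle twice.

2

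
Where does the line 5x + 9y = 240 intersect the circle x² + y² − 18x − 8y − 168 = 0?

(12, 20) and (21, 15)

Substitute y = (240 − 5x)/9:
106x² − 3498x + 26712 = 0  ⟹  x² − 33x + 252 = 0
x = 21 or x = 12, giving (21, 15) and (12, 20).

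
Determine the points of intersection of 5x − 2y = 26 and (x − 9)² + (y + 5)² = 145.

Substitute y = (−26 + 5x)/2:
29x² − 232x = 0  ⟹  x² − 8x = 0
x = 8 or x = 0, giving (8, 7) and (0, −13).

(0, −13) and (8, 7)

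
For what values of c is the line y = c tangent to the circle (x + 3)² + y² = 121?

c = −11 or c = 11

Tangency holds when the distance from the centre (−3, 0) to the line equals the radius 11:
|0·(−3) + 1·0 − c| / √1 = 11
|c| = 11, so c = 11 or c = −11.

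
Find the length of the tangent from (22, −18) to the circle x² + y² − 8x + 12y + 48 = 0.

With centre O = (4, −6), |OP|² = 468 and r² = 4.
The tangent meets the radius at right angles, so tangent² = |PO|² − r² = 468 − 4 = 464.

4√29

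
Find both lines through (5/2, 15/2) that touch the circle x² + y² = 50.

x + y = 10 and x − 7y = −50

A line y − (15/2) = m(x − (5/2)) is tangent when its distance from (0, 0) is 5√2:
(−5/2m − (−15/2))² = 50(m² + 1)
7m² + 6m − 1 = 0, so m = −1 or m = 1/7.
Through (5/2, 15/2) these give x + y = 10 and x − 7y = −50.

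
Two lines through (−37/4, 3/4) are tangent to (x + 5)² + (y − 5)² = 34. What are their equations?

3x + 5y = −24 and 5x + 3y = −44

Let a tangent through (−37/4, 3/4) have slope m. Its distance from (−5, 5) must equal √34:
[m·(17/4) − (17/4)]² = 34(m² + 1)
15m² + 34m + 15 = 0, so m = −3/5 or m = −5/3.
Through (−37/4, 3/4) these give 3x + 5y = −24 and 5x + 3y = −44.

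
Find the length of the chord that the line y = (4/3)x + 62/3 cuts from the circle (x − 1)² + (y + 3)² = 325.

The distance from (1, −3) to the line is 75/√25, and r² = 325.
Chord = 2√(r² − d²) = 2·√(100) = 20.

20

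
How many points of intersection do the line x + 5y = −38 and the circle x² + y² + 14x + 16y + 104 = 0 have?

2

Substituting the line into the circle gives 26x² + 346x + 1004 = 0.
Discriminant = (346)² − 4·26·(1004) = 15300 > 0.
Two real roots: the line is a secant.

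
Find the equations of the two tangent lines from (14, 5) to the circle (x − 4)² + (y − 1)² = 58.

Let a tangent through (14, 5) have slope m. Its distance from (4, 1) must equal √58:
(−10m − (−4))² = 58(m² + 1)
21m² − 40m − 21 = 0, so m = 7/3 or m = −3/7.
Through (14, 5) these give 7x − 3y = 83 and 3x + 7y = 77.

7x − 3y = 83 and 3x + 7y = 77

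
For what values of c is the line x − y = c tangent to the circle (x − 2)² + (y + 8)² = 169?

The line touches the circle iff its distance from (2, −8) is 13:
|1·2 − 1·(−8) − c| / √2 = 13
|c − (10)| = 13√2.

c = 10 ± 13√2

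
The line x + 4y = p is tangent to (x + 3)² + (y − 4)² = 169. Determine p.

For a tangent, require d(centre, line) = r = 13.
|1·(−3) + 4·4 − p| / √17 = 13
|p − (13)| = 13√17.

p = 13 ± 13√17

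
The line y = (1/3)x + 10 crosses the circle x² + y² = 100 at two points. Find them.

From the line, y = (30 + x)/3. Substituting:
10x² + 60x = 0  ⟹  x² + 6x = 0
x = 0 or x = −6, giving (0, 10) and (−6, 8).

(−6, 8) and (0, 10)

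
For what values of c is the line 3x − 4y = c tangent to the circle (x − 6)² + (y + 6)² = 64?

For a tangent, require d(centre, line) = r = 8.
|3·6 − 4·(−6) − c| / √25 = 8
|c − (42)| = 8·5, so c = 82 or c = 2.

c = 2 or c = 82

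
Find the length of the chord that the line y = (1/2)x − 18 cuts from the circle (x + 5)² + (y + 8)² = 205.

The distance from (−5, −8) to the line is 25/√5, and r² = 205.
Half the chord is √(r² − d²) = √(80), so the full chord is 8√5.

8√5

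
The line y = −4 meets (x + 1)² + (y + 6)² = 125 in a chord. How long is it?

22

The distance from (−1, −6) to the line is 2, and r² = 125.
Half the chord is √(r² − d²) = √(121), so the full chord is 22.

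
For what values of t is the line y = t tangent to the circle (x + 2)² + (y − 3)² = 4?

t = 1 or t = 5

For a tangent, require d(centre, line) = r = 2.
|0·(−2) + 1·3 − t| / √1 = 2
|t − (3)| = 2, so t = 5 or t = 1.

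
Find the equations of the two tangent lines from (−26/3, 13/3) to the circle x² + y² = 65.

4x − 7y = −65 and 8x + y = −65

Let a tangent through (−26/3, 13/3) have slope m. Its distance from (0, 0) must equal √65:
[m·(26/3) − (−13/3)]² = 65(m² + 1)
7m² + 52m − 32 = 0, so m = 4/7 or m = −8.
With m = 4/7: 4x − 7y = −65. With m = −8: 8x + y = −65.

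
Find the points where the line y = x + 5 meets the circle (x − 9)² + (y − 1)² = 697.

Express y = x + 5 and substitute into the circle:
2x² − 10x − 600 = 0  ⟹  x² − 5x − 300 = 0
x = 20 or x = −15, giving (20, 25) and (−15, −10).

(−15, −10) and (20, 25)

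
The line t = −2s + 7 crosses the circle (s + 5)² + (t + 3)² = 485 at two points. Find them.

(−6, 19) and (12, −17)

From the line, t = −2s + 7. Substituting:
5s² − 30s − 360 = 0  ⟹  s² − 6s − 72 = 0
s = 12 or s = −6, giving (12, −17) and (−6, 19).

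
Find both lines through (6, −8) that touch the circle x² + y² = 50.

x + 7y = −50 and 7x − y = 50

Let a tangent through (6, −8) have slope m. Its distance from (0, 0) must equal 5√2:
[m·(−6) − (8)]² = 50(m² + 1)
7m² − 48m − 7 = 0, so m = −1/7 or m = 7.
With m = −1/7: x + 7y = −50. With m = 7: 7x − y = 50.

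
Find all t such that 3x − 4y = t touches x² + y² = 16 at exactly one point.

Tangency holds when the distance from the centre (0, 0) to the line equals the radius 4:
|3·0 − 4·0 − t| / √25 = 4
|t| = 4·5, so t = 20 or t = −20.

t = −20 or t = 20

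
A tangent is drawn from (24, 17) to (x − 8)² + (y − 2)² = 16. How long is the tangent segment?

With centre O = (8, 2), |OP|² = 481 and r² = 16.
Power of the point: PT² = |PO|² − r² = 465, so PT = √465.

√465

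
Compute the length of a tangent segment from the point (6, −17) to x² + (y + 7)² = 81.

√55

With centre O = (0, −7), |OP|² = 136 and r² = 81.
The tangent meets the radius at right angles, so tangent² = |PO|² − r² = 136 − 81 = 55.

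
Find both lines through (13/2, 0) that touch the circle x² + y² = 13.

2x − 3y = 13 and 2x + 3y = 13

A line y − (0) = m(x − (13/2)) is tangent when its distance from (0, 0) is √13:
[m·(−13/2) − (0)]² = 13(m² + 1)
9m² − 4 = 0, so m = 2/3 or m = −2/3.
With m = 2/3: 2x − 3y = 13. With m = −2/3: 2x + 3y = 13.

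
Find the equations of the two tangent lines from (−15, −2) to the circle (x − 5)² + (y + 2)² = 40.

Write the tangent as mx − y + (−2 − m·(−15)) = 0 and set its distance from the centre to 2√10:
(20m − (0))² = 40(m² + 1)
9m² − 1 = 0, so m = 1/3 or m = −1/3.
Through (−15, −2) these give x − 3y = −9 and x + 3y = −21.

x − 3y = −9 and x + 3y = −21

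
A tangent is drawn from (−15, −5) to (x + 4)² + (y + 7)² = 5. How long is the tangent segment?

The centre is (−4, −7) and r = √5. The square of the distance from P to the centre is 121 + 4 = 125.
The tangent meets the radius at right angles, so tangent² = |PO|² − r² = 125 − 5 = 120.

2√30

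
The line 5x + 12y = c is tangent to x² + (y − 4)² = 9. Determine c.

For a tangent, require d(centre, line) = r = 3.
|5·0 + 12·4 − c| / √169 = 3
|c − (48)| = 3·13, so c = 87 or c = 9.

c = 9 or c = 87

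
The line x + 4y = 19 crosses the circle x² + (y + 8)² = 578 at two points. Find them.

(−17, 9) and (23, −1)

Substitute y = (19 − x)/4:
17x² − 102x − 6647 = 0  ⟹  x² − 6x − 391 = 0
x = 23 or x = −17, giving (23, −1) and (−17, 9).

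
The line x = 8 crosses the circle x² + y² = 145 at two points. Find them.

The line gives x = 8. Substituting into the circle:
y² − 81 = 0
y = 9 or y = −9, giving (8, 9) and (8, −9).

(8, −9) and (8, 9)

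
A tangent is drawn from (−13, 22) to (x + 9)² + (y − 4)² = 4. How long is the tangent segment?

Centre (−9, 4), r² = 4. |PO|² = (−4)² + (18)² = 340.
By the tangent–radius right angle, tangent length = √(|PO|² − r²) = √336 = 4√21.

4√21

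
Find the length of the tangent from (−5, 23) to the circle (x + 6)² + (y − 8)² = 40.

√186

The centre is (−6, 8) and r = 2√10. The square of the distance from P to the centre is 1 + 225 = 226.
The tangent meets the radius at right angles, so tangent² = |PO|² − r² = 226 − 40 = 186.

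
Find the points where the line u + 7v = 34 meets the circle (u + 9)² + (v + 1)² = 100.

(−15, 7) and (−1, 5)

From the line, v = (34 − u)/7. Substituting:
50u² + 800u + 750 = 0  ⟹  u² + 16u + 15 = 0
u = −1 or u = −15, giving (−1, 5) and (−15, 7).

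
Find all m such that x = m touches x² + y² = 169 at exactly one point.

The line touches the circle iff its distance from (0, 0) is 13:
|1·0 + 0·0 − m| / √1 = 13
|m| = 13, so m = 13 or m = −13.

m = −13 or m = 13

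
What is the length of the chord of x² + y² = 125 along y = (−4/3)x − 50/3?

Substitute y = (−50 − 4x)/3:
25x² + 400x + 1375 = 0  ⟹  x² + 16x + 55 = 0
x = −5 or x = −11, giving (−5, −10) and (−11, −2).
|(−5, −10) − (−11, −2)| = √((6)² + (−8)²) = 10.

10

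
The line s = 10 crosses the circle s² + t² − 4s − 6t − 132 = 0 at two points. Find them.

(10, −6) and (10, 12)

The line gives s = 10. Substituting into the circle:
t² − 6t − 72 = 0
t = 12 or t = −6, giving (10, 12) and (10, −6).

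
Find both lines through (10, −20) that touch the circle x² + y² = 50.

Write the tangent as mx − y + (−20 − m·(10)) = 0 and set its distance from the centre to 5√2:
[m·(−10) − (20)]² = 50(m² + 1)
m² + 8m + 7 = 0, so m = −7 or m = −1.
Through (10, −20) these give 7x + y = 50 and x + y = −10.

7x + y = 50 and x + y = −10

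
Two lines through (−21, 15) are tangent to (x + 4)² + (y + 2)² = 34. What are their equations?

3x + 5y = 12 and 5x + 3y = −60

Write the tangent as mx − y + (15 − m·(−21)) = 0 and set its distance from the centre to √34:
(17m − (−17))² = 34(m² + 1)
15m² + 34m + 15 = 0, so m = −3/5 or m = −5/3.
Through (−21, 15) these give 3x + 5y = 12 and 5x + 3y = −60.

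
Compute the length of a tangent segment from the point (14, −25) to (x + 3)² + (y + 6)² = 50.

The centre is (−3, −6) and r = 5√2. The square of the distance from P to the centre is 289 + 361 = 650.
The tangent meets the radius at right angles, so tangent² = |PO|² − r² = 650 − 50 = 600.

10√6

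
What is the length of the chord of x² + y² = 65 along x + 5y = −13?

3√26

Centre (0, 0), r² = 65. Perpendicular distance d from centre to line = |13| / √26 = 13/√26.
Half the chord is √(r² − d²) = √(117/2), so the full chord is 3√26.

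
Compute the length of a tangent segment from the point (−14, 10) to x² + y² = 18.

The centre is (0, 0) and r = 3√2. The square of the distance from P to the centre is 196 + 100 = 296.
The tangent meets the radius at right angles, so tangent² = |PO|² − r² = 296 − 18 = 278.

√278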